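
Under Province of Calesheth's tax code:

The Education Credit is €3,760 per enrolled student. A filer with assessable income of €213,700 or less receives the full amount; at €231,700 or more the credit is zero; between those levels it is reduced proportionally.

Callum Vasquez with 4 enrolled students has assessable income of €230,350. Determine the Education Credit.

Education Credit: base = 4 × €3,760 = €15,040. €230,350 is €16,650 into a €18,000 phase-out range, leaving 1,350/18,000 of the credit: €15,040 × 1,350/18,000 = €1,128.

€1,128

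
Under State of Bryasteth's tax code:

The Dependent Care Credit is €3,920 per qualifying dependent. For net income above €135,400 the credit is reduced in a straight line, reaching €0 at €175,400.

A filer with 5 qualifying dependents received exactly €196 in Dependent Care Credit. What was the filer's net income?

Full credit = 5 × €3,920 = €19,600.
€196 is 196/19,600 of the full €19,600, so 19,404/19,600 of the €40,000 range has been used: income = €135,400 + €40,000 × 19,404/19,600 = €175,000.

€175,000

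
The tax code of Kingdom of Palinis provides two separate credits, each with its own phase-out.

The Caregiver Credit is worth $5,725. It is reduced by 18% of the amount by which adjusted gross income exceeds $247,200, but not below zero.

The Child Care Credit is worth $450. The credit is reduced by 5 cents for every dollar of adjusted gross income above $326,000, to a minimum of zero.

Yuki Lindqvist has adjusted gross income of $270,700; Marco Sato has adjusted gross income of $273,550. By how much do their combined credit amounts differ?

$513

Yuki ($270,700): Caregiver Credit: 18% of the $23,500 excess over $247,200 is $4,230; credit = $5,725 − $4,230 = $1,495. Child Care Credit: $270,700 is at or below the $326,000 threshold, so the full $450 applies. total $1,495 + $450 = $1,945
Marco ($273,550): Caregiver Credit: 18% of the $26,350 excess over $247,200 is $4,743; credit = $5,725 − $4,743 = $982. Child Care Credit: $273,550 is at or below the $326,000 threshold, so the full $450 applies. total $982 + $450 = $1,432
Difference: |$1,945 − $1,432| = $513.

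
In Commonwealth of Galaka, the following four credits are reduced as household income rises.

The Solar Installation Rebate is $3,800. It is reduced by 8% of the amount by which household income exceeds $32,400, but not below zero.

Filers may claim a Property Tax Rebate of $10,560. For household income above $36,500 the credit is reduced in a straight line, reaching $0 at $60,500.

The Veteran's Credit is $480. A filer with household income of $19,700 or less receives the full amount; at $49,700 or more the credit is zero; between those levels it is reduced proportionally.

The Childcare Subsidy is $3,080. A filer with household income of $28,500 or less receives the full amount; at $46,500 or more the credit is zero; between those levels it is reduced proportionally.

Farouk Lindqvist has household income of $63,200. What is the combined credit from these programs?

$1,336

Solar Installation Rebate: 8% of the $30,800 excess over $32,400 is $2,464; credit = $3,800 − $2,464 = $1,336.
Property Tax Rebate: $63,200 is at or above $60,500, so the credit is $0.
Veteran's Credit: $63,200 is at or above $49,700, so the credit is $0.
Childcare Subsidy: $63,200 is at or above $46,500, so the credit is $0.
Total: $1,336 + $0 + $0 + $0 = $1,336.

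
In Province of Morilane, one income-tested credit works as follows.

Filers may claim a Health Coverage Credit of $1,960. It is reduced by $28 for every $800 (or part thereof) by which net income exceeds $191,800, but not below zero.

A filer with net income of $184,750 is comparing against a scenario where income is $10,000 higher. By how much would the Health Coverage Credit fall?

$112

At $184,750 — $184,750 is at or below the $191,800 threshold, so the full $1,960 applies.
At $194,750 — income exceeds $191,800 by $2,950, which is 4 full-or-partial $800 increments; reduction = 4 × $28 = $112, leaving $1,848.
Lost: $1,960 − $1,848 = $112.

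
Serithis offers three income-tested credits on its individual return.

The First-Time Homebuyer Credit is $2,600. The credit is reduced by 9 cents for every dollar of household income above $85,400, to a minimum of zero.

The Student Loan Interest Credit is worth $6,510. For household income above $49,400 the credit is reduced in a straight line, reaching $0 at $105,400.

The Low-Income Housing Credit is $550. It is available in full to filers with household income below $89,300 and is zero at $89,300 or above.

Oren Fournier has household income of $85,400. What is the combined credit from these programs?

$5,475

First-Time Homebuyer Credit: $85,400 is at or below the $85,400 threshold, so the full $2,600 applies.
Student Loan Interest Credit: $85,400 is $36,000 into a $56,000 phase-out range, leaving 20,000/56,000 of the credit: $6,510 × 20,000/56,000 = $2,325.
Low-Income Housing Credit: $85,400 is below the $89,300 cutoff, so the full $550 applies.
Total: $2,600 + $2,325 + $550 = $5,475.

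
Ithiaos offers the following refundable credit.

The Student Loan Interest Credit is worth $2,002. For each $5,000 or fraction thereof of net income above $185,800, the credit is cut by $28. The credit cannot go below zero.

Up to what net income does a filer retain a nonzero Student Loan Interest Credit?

$540,800

After 71 increments the reduction is 71 × $28 = $1,988, leaving $14; one more increment wipes it out. Increment 71 ends at excess 71 × $5,000 = $355,000, so the highest qualifying income is $185,800 + $355,000 = $540,800.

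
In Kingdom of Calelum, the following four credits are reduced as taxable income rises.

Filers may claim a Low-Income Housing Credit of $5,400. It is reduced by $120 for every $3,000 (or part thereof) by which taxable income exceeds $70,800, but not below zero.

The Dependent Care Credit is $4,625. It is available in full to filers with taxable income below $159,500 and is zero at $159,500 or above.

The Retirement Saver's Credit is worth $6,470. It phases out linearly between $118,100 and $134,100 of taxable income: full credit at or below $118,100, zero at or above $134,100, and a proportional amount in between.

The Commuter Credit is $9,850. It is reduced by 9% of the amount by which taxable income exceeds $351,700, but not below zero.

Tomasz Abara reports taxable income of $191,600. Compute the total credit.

$10,330

Low-Income Housing Credit: income exceeds $70,800 by $120,800, which is 41 full-or-partial $3,000 increments; reduction = 41 × $120 = $4,920, leaving $480.
Dependent Care Credit: $191,600 meets or exceeds the $159,500 cutoff, so the credit is $0.
Retirement Saver's Credit: $191,600 is at or above $134,100, so the credit is $0.
Commuter Credit: $191,600 is at or below the $351,700 threshold, so the full $9,850 applies.
Total: $480 + $0 + $0 + $9,850 = $10,330.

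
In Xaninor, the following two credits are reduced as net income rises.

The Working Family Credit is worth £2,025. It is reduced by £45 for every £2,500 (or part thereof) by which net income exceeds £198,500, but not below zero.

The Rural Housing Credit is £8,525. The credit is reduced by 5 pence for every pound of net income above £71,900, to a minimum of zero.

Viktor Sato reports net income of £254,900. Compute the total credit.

£990

Working Family Credit: income exceeds £198,500 by £56,400, which is 23 full-or-partial £2,500 increments; reduction = 23 × £45 = £1,035, leaving £990.
Rural Housing Credit: 5% of the £183,000 excess over £71,900 is £9,150 ≥ base, so the credit is £0.
Total: £990 + £0 = £990.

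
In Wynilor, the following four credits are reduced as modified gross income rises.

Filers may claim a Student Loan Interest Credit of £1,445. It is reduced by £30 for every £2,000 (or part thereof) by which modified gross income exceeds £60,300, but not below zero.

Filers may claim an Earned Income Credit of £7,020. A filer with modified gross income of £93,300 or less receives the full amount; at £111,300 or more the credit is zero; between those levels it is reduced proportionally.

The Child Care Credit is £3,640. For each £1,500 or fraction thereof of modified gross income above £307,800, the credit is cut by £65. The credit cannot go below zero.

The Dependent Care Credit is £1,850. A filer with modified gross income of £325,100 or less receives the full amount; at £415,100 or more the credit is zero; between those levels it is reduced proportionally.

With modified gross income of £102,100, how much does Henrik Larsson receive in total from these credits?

£9,893

Student Loan Interest Credit: income exceeds £60,300 by £41,800, which is 21 full-or-partial £2,000 increments; reduction = 21 × £30 = £630, leaving £815.
Earned Income Credit: £102,100 is £8,800 into a £18,000 phase-out range, leaving 9,200/18,000 of the credit: £7,020 × 9,200/18,000 = £3,588.
Child Care Credit: £102,100 is at or below the £307,800 threshold, so the full £3,640 applies.
Dependent Care Credit: £102,100 is at or below the £325,100 threshold, so the full £1,850 applies.
Total: £815 + £3,588 + £3,640 + £1,850 = £9,893.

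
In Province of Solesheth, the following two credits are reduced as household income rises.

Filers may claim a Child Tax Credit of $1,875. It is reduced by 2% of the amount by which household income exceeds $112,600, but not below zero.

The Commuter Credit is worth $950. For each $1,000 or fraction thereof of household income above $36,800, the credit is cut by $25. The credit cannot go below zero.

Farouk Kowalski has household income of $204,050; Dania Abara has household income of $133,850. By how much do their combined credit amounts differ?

$1,404

Farouk ($204,050): Child Tax Credit: 2% of the $91,450 excess over $112,600 is $1,829; credit = $1,875 − $1,829 = $46. Commuter Credit: income exceeds $36,800 by $167,250 → 168 increments × $25 = $4,200 ≥ base, so the credit is $0. total $46 + $0 = $46
Dania ($133,850): Child Tax Credit: 2% of the $21,250 excess over $112,600 is $425; credit = $1,875 − $425 = $1,450. Commuter Credit: income exceeds $36,800 by $97,050 → 98 increments × $25 = $2,450 ≥ base, so the credit is $0. total $1,450 + $0 = $1,450
Difference: |$46 − $1,450| = $1,404.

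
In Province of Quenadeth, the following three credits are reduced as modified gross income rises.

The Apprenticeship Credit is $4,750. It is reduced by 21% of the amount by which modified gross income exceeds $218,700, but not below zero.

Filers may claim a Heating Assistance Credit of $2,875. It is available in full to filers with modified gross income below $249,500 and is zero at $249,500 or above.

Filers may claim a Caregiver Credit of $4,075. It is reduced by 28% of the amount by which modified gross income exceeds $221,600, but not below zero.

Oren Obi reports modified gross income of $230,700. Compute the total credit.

$6,632

Apprenticeship Credit: 21% of the $12,000 excess over $218,700 is $2,520; credit = $4,750 − $2,520 = $2,230.
Heating Assistance Credit: $230,700 is below the $249,500 cutoff, so the full $2,875 applies.
Caregiver Credit: 28% of the $9,100 excess over $221,600 is $2,548; credit = $4,075 − $2,548 = $1,527.
Total: $2,230 + $2,875 + $1,527 = $6,632.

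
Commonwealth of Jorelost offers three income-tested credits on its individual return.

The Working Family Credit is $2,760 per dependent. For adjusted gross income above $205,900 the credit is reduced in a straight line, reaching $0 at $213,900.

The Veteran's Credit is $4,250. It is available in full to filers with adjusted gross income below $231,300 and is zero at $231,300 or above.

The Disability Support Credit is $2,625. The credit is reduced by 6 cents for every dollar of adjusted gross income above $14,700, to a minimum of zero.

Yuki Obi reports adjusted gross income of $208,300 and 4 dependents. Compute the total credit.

$11,978

Working Family Credit: base = 4 × $2,760 = $11,040. $208,300 is $2,400 into a $8,000 phase-out range, leaving 5,600/8,000 of the credit: $11,040 × 5,600/8,000 = $7,728.
Veteran's Credit: $208,300 is below the $231,300 cutoff, so the full $4,250 applies.
Disability Support Credit: 6% of the $193,600 excess over $14,700 is $11,616 ≥ base, so the credit is $0.
Total: $7,728 + $4,250 + $0 = $11,978.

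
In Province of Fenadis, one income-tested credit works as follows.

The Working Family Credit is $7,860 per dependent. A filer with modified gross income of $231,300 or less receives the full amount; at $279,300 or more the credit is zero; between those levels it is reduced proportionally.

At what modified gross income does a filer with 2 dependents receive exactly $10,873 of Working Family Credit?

Full credit = 2 × $7,860 = $15,720.
$10,873 is 10,873/15,720 of the full $15,720, so 4,847/15,720 of the $48,000 range has been used: income = $231,300 + $48,000 × 4,847/15,720 = $246,100.

$246,100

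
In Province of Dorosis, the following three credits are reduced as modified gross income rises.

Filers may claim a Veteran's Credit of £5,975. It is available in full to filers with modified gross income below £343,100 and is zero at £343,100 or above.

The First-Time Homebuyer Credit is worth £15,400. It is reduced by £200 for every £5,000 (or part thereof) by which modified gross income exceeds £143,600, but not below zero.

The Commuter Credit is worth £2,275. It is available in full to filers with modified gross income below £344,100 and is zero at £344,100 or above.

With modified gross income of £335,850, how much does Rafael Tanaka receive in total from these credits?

£15,850

Veteran's Credit: £335,850 is below the £343,100 cutoff, so the full £5,975 applies.
First-Time Homebuyer Credit: income exceeds £143,600 by £192,250, which is 39 full-or-partial £5,000 increments; reduction = 39 × £200 = £7,800, leaving £7,600.
Commuter Credit: £335,850 is below the £344,100 cutoff, so the full £2,275 applies.
Total: £5,975 + £7,600 + £2,275 = £15,850.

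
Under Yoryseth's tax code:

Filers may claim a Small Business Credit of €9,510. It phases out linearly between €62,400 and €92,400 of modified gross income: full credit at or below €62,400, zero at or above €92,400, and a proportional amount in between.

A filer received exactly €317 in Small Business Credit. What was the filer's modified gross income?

€91,400

€317 is 317/9,510 of the full €9,510, so 9,193/9,510 of the €30,000 range has been used: income = €62,400 + €30,000 × 9,193/9,510 = €91,400.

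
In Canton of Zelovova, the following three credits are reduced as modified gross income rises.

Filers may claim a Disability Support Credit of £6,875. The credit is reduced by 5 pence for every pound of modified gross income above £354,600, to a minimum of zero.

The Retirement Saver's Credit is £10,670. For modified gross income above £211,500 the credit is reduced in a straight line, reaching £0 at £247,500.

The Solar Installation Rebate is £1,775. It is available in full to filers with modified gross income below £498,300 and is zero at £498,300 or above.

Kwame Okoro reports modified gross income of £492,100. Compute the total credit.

Disability Support Credit: 5% of the £137,500 excess over £354,600 is £6,875 ≥ base, so the credit is £0.
Retirement Saver's Credit: £492,100 is at or above £247,500, so the credit is £0.
Solar Installation Rebate: £492,100 is below the £498,300 cutoff, so the full £1,775 applies.
Total: £0 + £0 + £1,775 = £1,775.

£1,775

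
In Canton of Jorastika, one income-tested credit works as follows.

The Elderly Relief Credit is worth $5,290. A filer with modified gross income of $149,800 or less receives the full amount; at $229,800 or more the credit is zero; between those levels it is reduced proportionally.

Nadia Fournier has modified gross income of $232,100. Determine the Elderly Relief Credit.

Elderly Relief Credit: $232,100 is at or above $229,800, so the credit is $0.

$0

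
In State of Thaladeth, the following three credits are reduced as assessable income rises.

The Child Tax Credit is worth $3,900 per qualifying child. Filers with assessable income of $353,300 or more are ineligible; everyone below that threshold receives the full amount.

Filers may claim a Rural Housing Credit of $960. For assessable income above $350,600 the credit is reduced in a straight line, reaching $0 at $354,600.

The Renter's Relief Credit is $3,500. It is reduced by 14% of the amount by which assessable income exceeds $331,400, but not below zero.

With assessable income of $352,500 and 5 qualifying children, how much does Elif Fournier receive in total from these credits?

Child Tax Credit: base = 5 × $3,900 = $19,500. $352,500 is below the $353,300 cutoff, so the full $19,500 applies.
Rural Housing Credit: $352,500 is $1,900 into a $4,000 phase-out range, leaving 2,100/4,000 of the credit: $960 × 2,100/4,000 = $504.
Renter's Relief Credit: 14% of the $21,100 excess over $331,400 is $2,954; credit = $3,500 − $2,954 = $546.
Total: $19,500 + $504 + $546 = $20,550.

$20,550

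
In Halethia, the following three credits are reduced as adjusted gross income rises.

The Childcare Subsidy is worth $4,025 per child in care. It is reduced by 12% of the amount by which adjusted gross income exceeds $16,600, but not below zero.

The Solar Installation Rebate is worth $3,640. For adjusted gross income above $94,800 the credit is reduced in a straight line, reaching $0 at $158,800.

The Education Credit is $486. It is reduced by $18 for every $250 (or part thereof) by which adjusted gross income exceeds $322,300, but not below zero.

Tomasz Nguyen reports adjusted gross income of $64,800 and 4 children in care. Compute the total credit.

Childcare Subsidy: base = 4 × $4,025 = $16,100. 12% of the $48,200 excess over $16,600 is $5,784; credit = $16,100 − $5,784 = $10,316.
Solar Installation Rebate: $64,800 is at or below the $94,800 threshold, so the full $3,640 applies.
Education Credit: $64,800 is at or below the $322,300 threshold, so the full $486 applies.
Total: $10,316 + $3,640 + $486 = $14,442.

$14,442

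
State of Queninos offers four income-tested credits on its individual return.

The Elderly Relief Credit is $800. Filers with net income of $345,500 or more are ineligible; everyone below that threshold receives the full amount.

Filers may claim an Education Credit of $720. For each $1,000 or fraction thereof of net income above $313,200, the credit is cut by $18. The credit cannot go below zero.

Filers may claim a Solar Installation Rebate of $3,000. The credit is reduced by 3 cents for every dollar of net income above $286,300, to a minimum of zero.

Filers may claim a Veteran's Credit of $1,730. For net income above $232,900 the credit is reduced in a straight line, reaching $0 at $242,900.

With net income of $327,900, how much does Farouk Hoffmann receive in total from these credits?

Elderly Relief Credit: $327,900 is below the $345,500 cutoff, so the full $800 applies.
Education Credit: income exceeds $313,200 by $14,700, which is 15 full-or-partial $1,000 increments; reduction = 15 × $18 = $270, leaving $450.
Solar Installation Rebate: 3% of the $41,600 excess over $286,300 is $1,248; credit = $3,000 − $1,248 = $1,752.
Veteran's Credit: $327,900 is at or above $242,900, so the credit is $0.
Total: $800 + $450 + $1,752 + $0 = $3,002.

$3,002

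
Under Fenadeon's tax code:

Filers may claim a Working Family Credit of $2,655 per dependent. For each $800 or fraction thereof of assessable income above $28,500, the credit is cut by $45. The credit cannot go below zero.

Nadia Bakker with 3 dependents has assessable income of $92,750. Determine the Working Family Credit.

$4,320

Working Family Credit: base = 3 × $2,655 = $7,965. income exceeds $28,500 by $64,250, which is 81 full-or-partial $800 increments; reduction = 81 × $45 = $3,645, leaving $4,320.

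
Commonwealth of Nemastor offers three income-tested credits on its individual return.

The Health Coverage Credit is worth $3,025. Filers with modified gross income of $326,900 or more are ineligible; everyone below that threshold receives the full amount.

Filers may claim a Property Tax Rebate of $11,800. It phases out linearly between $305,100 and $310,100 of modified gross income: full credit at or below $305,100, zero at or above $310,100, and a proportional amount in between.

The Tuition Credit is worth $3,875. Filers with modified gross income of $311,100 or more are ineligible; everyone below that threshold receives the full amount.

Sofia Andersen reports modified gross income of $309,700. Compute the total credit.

Health Coverage Credit: $309,700 is below the $326,900 cutoff, so the full $3,025 applies.
Property Tax Rebate: $309,700 is $4,600 into a $5,000 phase-out range, leaving 400/5,000 of the credit: $11,800 × 400/5,000 = $944.
Tuition Credit: $309,700 is below the $311,100 cutoff, so the full $3,875 applies.
Total: $3,025 + $944 + $3,875 = $7,844.

$7,844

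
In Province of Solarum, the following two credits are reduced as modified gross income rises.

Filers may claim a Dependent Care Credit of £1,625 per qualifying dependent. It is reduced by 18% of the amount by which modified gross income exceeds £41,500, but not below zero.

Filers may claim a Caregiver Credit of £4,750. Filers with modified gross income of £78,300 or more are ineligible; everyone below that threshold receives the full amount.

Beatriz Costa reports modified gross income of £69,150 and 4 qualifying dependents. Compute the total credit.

£6,273

Dependent Care Credit: base = 4 × £1,625 = £6,500. 18% of the £27,650 excess over £41,500 is £4,977; credit = £6,500 − £4,977 = £1,523.
Caregiver Credit: £69,150 is below the £78,300 cutoff, so the full £4,750 applies.
Total: £1,523 + £4,750 = £6,273.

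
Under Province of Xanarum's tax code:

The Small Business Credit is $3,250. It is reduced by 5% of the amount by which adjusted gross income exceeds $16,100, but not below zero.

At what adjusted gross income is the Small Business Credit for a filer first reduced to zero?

$81,100

The credit falls by 5% of each dollar above $16,100, so it reaches zero when the excess is $3,250 / 5% = $65,000: income = $16,100 + $65,000 = $81,100.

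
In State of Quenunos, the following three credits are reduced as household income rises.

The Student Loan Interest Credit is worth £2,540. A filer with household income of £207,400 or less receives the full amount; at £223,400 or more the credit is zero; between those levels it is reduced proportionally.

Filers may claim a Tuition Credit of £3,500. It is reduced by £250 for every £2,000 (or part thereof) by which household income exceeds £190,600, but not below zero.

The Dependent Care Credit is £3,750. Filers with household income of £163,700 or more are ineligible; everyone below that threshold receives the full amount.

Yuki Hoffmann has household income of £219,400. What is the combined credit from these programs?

£635

Student Loan Interest Credit: £219,400 is £12,000 into a £16,000 phase-out range, leaving 4,000/16,000 of the credit: £2,540 × 4,000/16,000 = £635.
Tuition Credit: income exceeds £190,600 by £28,800 → 15 increments × £250 = £3,750 ≥ base, so the credit is £0.
Dependent Care Credit: £219,400 meets or exceeds the £163,700 cutoff, so the credit is £0.
Total: £635 + £0 + £0 = £635.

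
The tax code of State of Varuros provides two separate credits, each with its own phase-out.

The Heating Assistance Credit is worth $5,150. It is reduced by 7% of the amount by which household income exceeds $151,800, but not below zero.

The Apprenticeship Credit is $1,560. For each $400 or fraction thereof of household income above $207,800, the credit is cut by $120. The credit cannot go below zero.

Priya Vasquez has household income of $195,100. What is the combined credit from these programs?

$3,679

Heating Assistance Credit: 7% of the $43,300 excess over $151,800 is $3,031; credit = $5,150 − $3,031 = $2,119.
Apprenticeship Credit: $195,100 is at or below the $207,800 threshold, so the full $1,560 applies.
Total: $2,119 + $1,560 = $3,679.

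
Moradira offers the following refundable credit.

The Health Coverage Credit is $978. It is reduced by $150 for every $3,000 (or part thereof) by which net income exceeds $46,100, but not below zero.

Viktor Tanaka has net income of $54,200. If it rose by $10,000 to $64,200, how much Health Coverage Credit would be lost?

$528

At $54,200 — income exceeds $46,100 by $8,100, which is 3 full-or-partial $3,000 increments; reduction = 3 × $150 = $450, leaving $528.
At $64,200 — income exceeds $46,100 by $18,100 → 7 increments × $150 = $1,050 ≥ base, so the credit is $0.
Lost: $528 − $0 = $528.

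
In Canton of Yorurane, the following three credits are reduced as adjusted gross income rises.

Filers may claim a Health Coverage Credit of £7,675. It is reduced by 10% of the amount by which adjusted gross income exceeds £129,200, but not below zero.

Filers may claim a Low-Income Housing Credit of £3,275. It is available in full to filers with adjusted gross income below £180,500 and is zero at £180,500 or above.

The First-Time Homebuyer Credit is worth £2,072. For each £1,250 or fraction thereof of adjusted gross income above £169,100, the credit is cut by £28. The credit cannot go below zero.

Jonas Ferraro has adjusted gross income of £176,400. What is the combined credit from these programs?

£8,134

Health Coverage Credit: 10% of the £47,200 excess over £129,200 is £4,720; credit = £7,675 − £4,720 = £2,955.
Low-Income Housing Credit: £176,400 is below the £180,500 cutoff, so the full £3,275 applies.
First-Time Homebuyer Credit: income exceeds £169,100 by £7,300, which is 6 full-or-partial £1,250 increments; reduction = 6 × £28 = £168, leaving £1,904.
Total: £2,955 + £3,275 + £1,904 = £8,134.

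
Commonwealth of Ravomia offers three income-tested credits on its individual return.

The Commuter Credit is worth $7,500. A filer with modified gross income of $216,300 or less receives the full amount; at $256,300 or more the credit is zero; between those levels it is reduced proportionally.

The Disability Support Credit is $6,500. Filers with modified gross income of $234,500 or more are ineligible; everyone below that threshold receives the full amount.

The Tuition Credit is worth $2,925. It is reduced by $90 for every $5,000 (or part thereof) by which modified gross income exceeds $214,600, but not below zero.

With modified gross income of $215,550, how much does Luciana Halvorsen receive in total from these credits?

Commuter Credit: $215,550 is at or below the $216,300 threshold, so the full $7,500 applies.
Disability Support Credit: $215,550 is below the $234,500 cutoff, so the full $6,500 applies.
Tuition Credit: income exceeds $214,600 by $950, which is 1 full-or-partial $5,000 increment; reduction = 1 × $90 = $90, leaving $2,835.
Total: $7,500 + $6,500 + $2,835 = $16,835.

$16,835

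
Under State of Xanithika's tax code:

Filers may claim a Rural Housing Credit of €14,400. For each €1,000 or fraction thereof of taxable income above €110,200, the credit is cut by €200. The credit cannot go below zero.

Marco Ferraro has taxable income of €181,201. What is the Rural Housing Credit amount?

Rural Housing Credit: income exceeds €110,200 by €71,001 → 72 increments × €200 = €14,400 ≥ base, so the credit is €0.

€0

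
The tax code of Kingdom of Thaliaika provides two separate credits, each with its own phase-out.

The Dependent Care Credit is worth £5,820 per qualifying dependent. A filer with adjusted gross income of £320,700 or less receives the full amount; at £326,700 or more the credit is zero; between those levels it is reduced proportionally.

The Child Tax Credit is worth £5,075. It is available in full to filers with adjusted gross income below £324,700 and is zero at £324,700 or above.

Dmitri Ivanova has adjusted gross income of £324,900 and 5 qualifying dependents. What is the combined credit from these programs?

Dependent Care Credit: base = 5 × £5,820 = £29,100. £324,900 is £4,200 into a £6,000 phase-out range, leaving 1,800/6,000 of the credit: £29,100 × 1,800/6,000 = £8,730.
Child Tax Credit: £324,900 meets or exceeds the £324,700 cutoff, so the credit is £0.
Total: £8,730 + £0 = £8,730.

£8,730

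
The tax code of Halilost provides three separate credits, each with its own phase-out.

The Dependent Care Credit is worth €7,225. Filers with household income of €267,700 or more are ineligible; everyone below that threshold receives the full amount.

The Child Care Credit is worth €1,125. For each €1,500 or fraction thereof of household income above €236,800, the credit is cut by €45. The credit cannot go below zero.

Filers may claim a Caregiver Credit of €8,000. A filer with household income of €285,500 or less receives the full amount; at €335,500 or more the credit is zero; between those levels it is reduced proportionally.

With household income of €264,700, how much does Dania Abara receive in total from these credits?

Dependent Care Credit: €264,700 is below the €267,700 cutoff, so the full €7,225 applies.
Child Care Credit: income exceeds €236,800 by €27,900, which is 19 full-or-partial €1,500 increments; reduction = 19 × €45 = €855, leaving €270.
Caregiver Credit: €264,700 is at or below the €285,500 threshold, so the full €8,000 applies.
Total: €7,225 + €270 + €8,000 = €15,495.

€15,495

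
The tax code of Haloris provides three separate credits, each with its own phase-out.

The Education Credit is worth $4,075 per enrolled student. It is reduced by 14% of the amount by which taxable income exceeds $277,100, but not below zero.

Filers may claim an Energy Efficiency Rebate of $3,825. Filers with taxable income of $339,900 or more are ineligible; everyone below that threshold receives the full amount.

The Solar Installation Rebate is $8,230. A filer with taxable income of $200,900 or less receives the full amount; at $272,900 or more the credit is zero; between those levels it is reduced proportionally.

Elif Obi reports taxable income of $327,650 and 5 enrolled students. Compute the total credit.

Education Credit: base = 5 × $4,075 = $20,375. 14% of the $50,550 excess over $277,100 is $7,077; credit = $20,375 − $7,077 = $13,298.
Energy Efficiency Rebate: $327,650 is below the $339,900 cutoff, so the full $3,825 applies.
Solar Installation Rebate: $327,650 is at or above $272,900, so the credit is $0.
Total: $13,298 + $3,825 + $0 = $17,123.

$17,123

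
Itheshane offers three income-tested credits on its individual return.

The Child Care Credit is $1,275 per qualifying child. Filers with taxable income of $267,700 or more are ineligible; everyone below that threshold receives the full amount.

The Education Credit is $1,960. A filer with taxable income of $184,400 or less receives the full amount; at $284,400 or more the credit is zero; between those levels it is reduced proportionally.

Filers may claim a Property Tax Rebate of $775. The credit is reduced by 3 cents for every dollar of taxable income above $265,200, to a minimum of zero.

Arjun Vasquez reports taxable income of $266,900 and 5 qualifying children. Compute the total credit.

$7,442

Child Care Credit: base = 5 × $1,275 = $6,375. $266,900 is below the $267,700 cutoff, so the full $6,375 applies.
Education Credit: $266,900 is $82,500 into a $100,000 phase-out range, leaving 17,500/100,000 of the credit: $1,960 × 17,500/100,000 = $343.
Property Tax Rebate: 3% of the $1,700 excess over $265,200 is $51; credit = $775 − $51 = $724.
Total: $6,375 + $343 + $724 = $7,442.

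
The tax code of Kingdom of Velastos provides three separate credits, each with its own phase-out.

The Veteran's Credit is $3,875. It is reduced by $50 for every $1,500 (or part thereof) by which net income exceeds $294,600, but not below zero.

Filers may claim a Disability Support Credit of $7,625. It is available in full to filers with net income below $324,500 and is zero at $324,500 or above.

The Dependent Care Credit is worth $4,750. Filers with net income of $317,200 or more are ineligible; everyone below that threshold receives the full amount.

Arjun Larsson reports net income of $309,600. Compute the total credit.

$15,750

Veteran's Credit: income exceeds $294,600 by $15,000, which is 10 full-or-partial $1,500 increments; reduction = 10 × $50 = $500, leaving $3,375.
Disability Support Credit: $309,600 is below the $324,500 cutoff, so the full $7,625 applies.
Dependent Care Credit: $309,600 is below the $317,200 cutoff, so the full $4,750 applies.
Total: $3,375 + $7,625 + $4,750 = $15,750.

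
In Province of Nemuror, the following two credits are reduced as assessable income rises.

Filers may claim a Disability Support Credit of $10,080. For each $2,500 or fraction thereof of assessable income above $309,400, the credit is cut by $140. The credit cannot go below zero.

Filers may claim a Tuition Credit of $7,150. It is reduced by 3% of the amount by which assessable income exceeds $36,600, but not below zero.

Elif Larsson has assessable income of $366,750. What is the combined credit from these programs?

$6,860

Disability Support Credit: income exceeds $309,400 by $57,350, which is 23 full-or-partial $2,500 increments; reduction = 23 × $140 = $3,220, leaving $6,860.
Tuition Credit: 3% of the $330,150 excess over $36,600 is $9,904.50 ≥ base, so the credit is $0.
Total: $6,860 + $0 = $6,860.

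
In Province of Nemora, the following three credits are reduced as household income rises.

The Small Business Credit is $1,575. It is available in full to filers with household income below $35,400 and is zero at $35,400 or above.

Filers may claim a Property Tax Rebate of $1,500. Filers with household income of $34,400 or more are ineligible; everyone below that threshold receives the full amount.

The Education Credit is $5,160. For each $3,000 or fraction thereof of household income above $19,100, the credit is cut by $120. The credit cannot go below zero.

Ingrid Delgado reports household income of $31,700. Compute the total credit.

Small Business Credit: $31,700 is below the $35,400 cutoff, so the full $1,575 applies.
Property Tax Rebate: $31,700 is below the $34,400 cutoff, so the full $1,500 applies.
Education Credit: income exceeds $19,100 by $12,600, which is 5 full-or-partial $3,000 increments; reduction = 5 × $120 = $600, leaving $4,560.
Total: $1,575 + $1,500 + $4,560 = $7,635.

$7,635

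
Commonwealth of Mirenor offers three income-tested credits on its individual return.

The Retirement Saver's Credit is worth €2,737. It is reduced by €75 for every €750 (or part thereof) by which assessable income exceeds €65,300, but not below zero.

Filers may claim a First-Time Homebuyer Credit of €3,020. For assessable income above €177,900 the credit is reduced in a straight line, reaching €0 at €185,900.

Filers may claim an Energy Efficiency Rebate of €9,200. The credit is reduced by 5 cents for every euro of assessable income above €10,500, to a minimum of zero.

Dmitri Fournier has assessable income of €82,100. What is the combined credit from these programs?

€9,652

Retirement Saver's Credit: income exceeds €65,300 by €16,800, which is 23 full-or-partial €750 increments; reduction = 23 × €75 = €1,725, leaving €1,012.
First-Time Homebuyer Credit: €82,100 is at or below the €177,900 threshold, so the full €3,020 applies.
Energy Efficiency Rebate: 5% of the €71,600 excess over €10,500 is €3,580; credit = €9,200 − €3,580 = €5,620.
Total: €1,012 + €3,020 + €5,620 = €9,652.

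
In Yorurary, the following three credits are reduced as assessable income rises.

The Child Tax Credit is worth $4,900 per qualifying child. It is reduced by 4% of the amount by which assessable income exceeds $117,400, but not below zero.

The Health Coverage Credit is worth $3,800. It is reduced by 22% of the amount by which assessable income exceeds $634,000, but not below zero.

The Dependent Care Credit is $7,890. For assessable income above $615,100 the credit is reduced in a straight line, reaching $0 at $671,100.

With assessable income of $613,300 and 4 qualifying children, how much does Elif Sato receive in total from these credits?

Child Tax Credit: base = 4 × $4,900 = $19,600. 4% of the $495,900 excess over $117,400 is $19,836 ≥ base, so the credit is $0.
Health Coverage Credit: $613,300 is at or below the $634,000 threshold, so the full $3,800 applies.
Dependent Care Credit: $613,300 is at or below the $615,100 threshold, so the full $7,890 applies.
Total: $0 + $3,800 + $7,890 = $11,690.

$11,690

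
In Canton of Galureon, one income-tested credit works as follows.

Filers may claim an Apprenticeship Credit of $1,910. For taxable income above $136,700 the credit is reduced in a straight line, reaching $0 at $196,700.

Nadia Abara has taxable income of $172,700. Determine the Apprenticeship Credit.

$764

Apprenticeship Credit: $172,700 is $36,000 into a $60,000 phase-out range, leaving 24,000/60,000 of the credit: $1,910 × 24,000/60,000 = $764.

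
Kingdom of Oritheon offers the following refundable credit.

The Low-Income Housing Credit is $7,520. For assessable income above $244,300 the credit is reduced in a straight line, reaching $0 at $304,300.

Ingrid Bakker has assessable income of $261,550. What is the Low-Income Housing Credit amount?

Low-Income Housing Credit: $261,550 is $17,250 into a $60,000 phase-out range, leaving 42,750/60,000 of the credit: $7,520 × 42,750/60,000 = $5,358.

$5,358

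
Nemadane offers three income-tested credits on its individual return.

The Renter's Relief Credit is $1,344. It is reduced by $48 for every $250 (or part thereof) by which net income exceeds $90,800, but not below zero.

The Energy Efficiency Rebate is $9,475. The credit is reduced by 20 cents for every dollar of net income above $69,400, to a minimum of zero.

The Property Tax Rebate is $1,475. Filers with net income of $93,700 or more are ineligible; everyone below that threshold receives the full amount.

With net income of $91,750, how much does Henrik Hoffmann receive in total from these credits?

Renter's Relief Credit: income exceeds $90,800 by $950, which is 4 full-or-partial $250 increments; reduction = 4 × $48 = $192, leaving $1,152.
Energy Efficiency Rebate: 20% of the $22,350 excess over $69,400 is $4,470; credit = $9,475 − $4,470 = $5,005.
Property Tax Rebate: $91,750 is below the $93,700 cutoff, so the full $1,475 applies.
Total: $1,152 + $5,005 + $1,475 = $7,632.

$7,632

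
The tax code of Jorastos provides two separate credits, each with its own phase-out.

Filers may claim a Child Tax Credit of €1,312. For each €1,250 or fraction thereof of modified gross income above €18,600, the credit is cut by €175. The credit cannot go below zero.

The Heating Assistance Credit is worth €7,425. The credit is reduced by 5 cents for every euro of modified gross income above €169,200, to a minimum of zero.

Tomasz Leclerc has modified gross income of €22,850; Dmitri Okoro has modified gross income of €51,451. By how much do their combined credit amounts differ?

€612

Tomasz (€22,850): Child Tax Credit: income exceeds €18,600 by €4,250, which is 4 full-or-partial €1,250 increments; reduction = 4 × €175 = €700, leaving €612. Heating Assistance Credit: €22,850 is at or below the €169,200 threshold, so the full €7,425 applies. total €612 + €7,425 = €8,037
Dmitri (€51,451): Child Tax Credit: income exceeds €18,600 by €32,851 → 27 increments × €175 = €4,725 ≥ base, so the credit is €0. Heating Assistance Credit: €51,451 is at or below the €169,200 threshold, so the full €7,425 applies. total €0 + €7,425 = €7,425
Difference: |€8,037 − €7,425| = €612.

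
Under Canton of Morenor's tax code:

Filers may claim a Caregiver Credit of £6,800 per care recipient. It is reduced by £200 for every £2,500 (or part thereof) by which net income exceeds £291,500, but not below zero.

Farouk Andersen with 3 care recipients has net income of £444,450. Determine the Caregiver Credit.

£8,000

Caregiver Credit: base = 3 × £6,800 = £20,400. income exceeds £291,500 by £152,950, which is 62 full-or-partial £2,500 increments; reduction = 62 × £200 = £12,400, leaving £8,000.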